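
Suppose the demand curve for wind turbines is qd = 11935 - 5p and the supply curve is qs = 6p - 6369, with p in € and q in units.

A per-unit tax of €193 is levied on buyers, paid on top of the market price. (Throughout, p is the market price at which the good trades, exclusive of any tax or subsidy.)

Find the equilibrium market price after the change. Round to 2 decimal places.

1576.27

Initially, 11935 - 5p = 6p - 6369, so 18304 = 11p and p = 1664, q = 3615.
Since buyers pay the price plus the tax, the effective demand curve becomes qd = 10970 - 5p.
Equate the new curves: 10970 - 5p = 6p - 6369, giving 17339 = 11p, p = 17339/11 ≈ 1576.2727, q = 33975/11 ≈ 3088.6364.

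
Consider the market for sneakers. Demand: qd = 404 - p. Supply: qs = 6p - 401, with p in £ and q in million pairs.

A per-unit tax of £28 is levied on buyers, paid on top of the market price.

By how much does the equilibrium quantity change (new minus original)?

-24

Original equilibrium: 404 - p = 6p - 401 gives 805 = 7p, so p = 115 and q = 289.
Since buyers pay the price plus the tax, the effective demand curve becomes qd = 376 - p.
Clearing the new market: 376 - p = 6p - 401, so p = 111 and q = 265.
Δq = 265 − 289 = -24.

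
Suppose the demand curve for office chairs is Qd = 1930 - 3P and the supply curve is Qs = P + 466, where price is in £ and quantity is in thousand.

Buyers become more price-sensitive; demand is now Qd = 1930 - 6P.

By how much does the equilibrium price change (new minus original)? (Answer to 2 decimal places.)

Original equilibrium: 1930 - 3P = P + 466 gives 1464 = 4P, so P = 366 and Q = 832.
The shock moves the curves to Qd = 1930 - 6P and Qs = P + 466.
Clearing the new market: 1930 - 6P = P + 466, so P = 1464/7 ≈ 209.1429 and Q = 4726/7 ≈ 675.1429.
ΔP = 209.1429 − 366 = -156.86.

-156.86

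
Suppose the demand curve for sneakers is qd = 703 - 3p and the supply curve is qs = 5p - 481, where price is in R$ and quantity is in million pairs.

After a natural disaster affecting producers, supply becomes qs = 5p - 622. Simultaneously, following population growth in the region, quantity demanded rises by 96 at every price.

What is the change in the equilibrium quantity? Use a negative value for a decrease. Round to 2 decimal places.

+7.13

Initially, 703 - 3p = 5p - 481, so 1184 = 8p and p = 148, q = 259.
After the shift, demand is qd = 799 - 3p and supply is qs = 5p - 622.
New equilibrium: 799 - 3p = 5p - 622 ⇒ 1421 = 8p ⇒ p = 177.625, q = 266.125.
Δq = 266.125 − 259 = +7.13.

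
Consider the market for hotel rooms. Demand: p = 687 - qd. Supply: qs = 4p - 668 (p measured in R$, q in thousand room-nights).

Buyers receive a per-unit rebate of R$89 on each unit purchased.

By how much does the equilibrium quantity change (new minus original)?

Before the shock: 687 - p = 4p - 668 ⇒ 1355 = 5p ⇒ p = 271, q = 416.
Since buyers' out-of-pocket price is the market price minus the rebate, the effective demand curve becomes qd = 776 - p.
Equate the new curves: 776 - p = 4p - 668, giving 1444 = 5p, p = 288.8, q = 487.2.
Δq = 487.2 − 416 = +71.2.

+71.2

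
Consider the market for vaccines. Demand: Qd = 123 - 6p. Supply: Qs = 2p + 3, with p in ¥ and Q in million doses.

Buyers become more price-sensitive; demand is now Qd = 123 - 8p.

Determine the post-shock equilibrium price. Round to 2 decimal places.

Before the shock: 123 - 6p = 2p + 3 ⇒ 120 = 8p ⇒ p = 15, Q = 33.
With the change applied: demand Qd = 123 - 8p, supply Qs = 2p + 3.
Equate the new curves: 123 - 8p = 2p + 3, giving 120 = 10p, p = 12, Q = 27.

12.00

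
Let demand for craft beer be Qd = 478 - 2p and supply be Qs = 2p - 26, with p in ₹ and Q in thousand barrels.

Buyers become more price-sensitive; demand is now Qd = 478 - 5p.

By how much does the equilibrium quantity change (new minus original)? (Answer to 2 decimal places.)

Initially, 478 - 2p = 2p - 26, so 504 = 4p and p = 126, Q = 226.
The shock moves the curves to Qd = 478 - 5p and Qs = 2p - 26.
Equate the new curves: 478 - 5p = 2p - 26, giving 504 = 7p, p = 72, Q = 118.
ΔQ = 118 − 226 = -108.00.

-108.00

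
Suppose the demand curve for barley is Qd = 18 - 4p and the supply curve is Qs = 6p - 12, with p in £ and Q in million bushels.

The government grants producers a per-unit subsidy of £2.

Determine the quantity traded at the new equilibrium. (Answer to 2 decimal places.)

10.80

Solve the original market: 18 - 4p = 6p - 12, hence p = 3 and Q = 6.
Since sellers receive the price plus the subsidy, the effective supply curve becomes Qs = 6p.
New equilibrium: 18 - 4p = 6p ⇒ 18 = 10p ⇒ p = 1.8, Q = 10.8.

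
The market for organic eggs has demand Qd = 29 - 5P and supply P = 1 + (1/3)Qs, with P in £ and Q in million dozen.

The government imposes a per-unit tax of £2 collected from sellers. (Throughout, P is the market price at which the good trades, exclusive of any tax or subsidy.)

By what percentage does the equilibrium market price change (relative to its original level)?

Solve the original market: 29 - 5P = 3P - 3, hence P = 4 and Q = 9.
Since sellers keep the price net of the tax, the effective supply curve becomes Qs = 3P - 9.
Equate the new curves: 29 - 5P = 3P - 9, giving 38 = 8P, P = 4.75, Q = 5.25.
%ΔP = (4.75 − 4) / 4 × 100 = +18.75%.

+18.75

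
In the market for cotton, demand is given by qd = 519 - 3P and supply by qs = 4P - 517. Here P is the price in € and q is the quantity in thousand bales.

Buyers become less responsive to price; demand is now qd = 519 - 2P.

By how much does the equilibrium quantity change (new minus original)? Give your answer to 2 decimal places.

+98.67

Original equilibrium: 519 - 3P = 4P - 517 gives 1036 = 7P, so P = 148 and q = 75.
The shock moves the curves to qd = 519 - 2P and qs = 4P - 517.
Setting them equal: 519 - 2P = 4P - 517 → 1036 = 6P, so P = 518/3 ≈ 172.6667 and q = 521/3 ≈ 173.6667.
Δq = 173.6667 − 75 = +98.67.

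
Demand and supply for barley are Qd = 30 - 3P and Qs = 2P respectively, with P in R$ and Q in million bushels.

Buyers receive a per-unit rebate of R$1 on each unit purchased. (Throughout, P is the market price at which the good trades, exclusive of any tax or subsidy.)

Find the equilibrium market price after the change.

Initially, 30 - 3P = 2P, so 30 = 5P and P = 6, Q = 12.
Since buyers' out-of-pocket price is the market price minus the rebate, the effective demand curve becomes Qd = 33 - 3P.
Clearing the new market: 33 - 3P = 2P, so P = 6.6 and Q = 13.2.

6.6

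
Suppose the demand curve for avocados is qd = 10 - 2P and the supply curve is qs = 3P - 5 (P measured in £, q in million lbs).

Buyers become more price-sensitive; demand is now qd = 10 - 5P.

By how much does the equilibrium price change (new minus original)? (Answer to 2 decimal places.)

Before the shock: 10 - 2P = 3P - 5 ⇒ 15 = 5P ⇒ P = 3, q = 4.
After the shift, demand is qd = 10 - 5P and supply is qs = 3P - 5.
New equilibrium: 10 - 5P = 3P - 5 ⇒ 15 = 8P ⇒ P = 1.875, q = 0.625.
ΔP = 1.875 − 3 = -1.13.

-1.13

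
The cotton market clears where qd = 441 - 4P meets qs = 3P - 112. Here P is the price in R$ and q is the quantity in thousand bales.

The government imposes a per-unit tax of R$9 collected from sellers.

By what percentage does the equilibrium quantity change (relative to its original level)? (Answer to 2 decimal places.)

Solve the original market: 441 - 4P = 3P - 112, hence P = 79 and q = 125.
Since sellers keep the price net of the tax, the effective supply curve becomes qs = 3P - 139.
Clearing the new market: 441 - 4P = 3P - 139, so P = 580/7 ≈ 82.8571 and q = 767/7 ≈ 109.5714.
%Δq = (109.5714 − 125) / 125 × 100 = -12.34%.

-12.34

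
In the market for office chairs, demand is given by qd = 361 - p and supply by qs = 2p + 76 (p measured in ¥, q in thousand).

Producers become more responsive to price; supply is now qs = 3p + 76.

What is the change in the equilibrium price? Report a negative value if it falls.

Before the shock: 361 - p = 2p + 76 ⇒ 285 = 3p ⇒ p = 95, q = 266.
The new curves are qd = 361 - p (demand) and qs = 3p + 76 (supply).
Setting them equal: 361 - p = 3p + 76 → 285 = 4p, so p = 71.25 and q = 289.75.
Δp = 71.25 − 95 = -23.75.

-23.75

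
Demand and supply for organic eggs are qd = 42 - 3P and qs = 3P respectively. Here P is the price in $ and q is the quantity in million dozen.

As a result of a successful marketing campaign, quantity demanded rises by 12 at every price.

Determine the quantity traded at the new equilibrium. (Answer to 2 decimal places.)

Solve the original market: 42 - 3P = 3P, hence P = 7 and q = 21.
With the change applied: demand qd = 54 - 3P, supply qs = 3P.
Equate the new curves: 54 - 3P = 3P, giving 54 = 6P, P = 9, q = 27.

27.00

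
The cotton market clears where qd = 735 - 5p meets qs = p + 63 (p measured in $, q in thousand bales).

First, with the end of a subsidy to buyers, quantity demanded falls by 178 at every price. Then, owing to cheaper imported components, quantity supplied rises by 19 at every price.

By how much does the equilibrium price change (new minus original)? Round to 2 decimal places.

Original equilibrium: 735 - 5p = p + 63 gives 672 = 6p, so p = 112 and q = 175.
The shock moves the curves to qd = 557 - 5p and qs = p + 82.
Clearing the new market: 557 - 5p = p + 82, so p = 475/6 ≈ 79.1667 and q = 967/6 ≈ 161.1667.
Δp = 79.1667 − 112 = -32.83.

-32.83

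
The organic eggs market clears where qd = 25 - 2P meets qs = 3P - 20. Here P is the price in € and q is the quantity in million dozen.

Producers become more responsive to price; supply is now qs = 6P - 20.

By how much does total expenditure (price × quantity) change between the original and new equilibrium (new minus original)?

Before the shock: 25 - 2P = 3P - 20 ⇒ 45 = 5P ⇒ P = 9, q = 7.
The shock moves the curves to qd = 25 - 2P and qs = 6P - 20.
Equate the new curves: 25 - 2P = 6P - 20, giving 45 = 8P, P = 5.625, q = 13.75.
Expenditure moves from 9×7 = 63 to 5.625×13.75 = 77.34375; change = +14.34375.

+14.34375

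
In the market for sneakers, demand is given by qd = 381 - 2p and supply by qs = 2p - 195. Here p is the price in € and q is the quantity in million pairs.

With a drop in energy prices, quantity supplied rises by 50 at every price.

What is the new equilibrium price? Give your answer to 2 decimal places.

131.50

Before the shock: 381 - 2p = 2p - 195 ⇒ 576 = 4p ⇒ p = 144, q = 93.
After the shift, demand is qd = 381 - 2p and supply is qs = 2p - 145.
Setting them equal: 381 - 2p = 2p - 145 → 526 = 4p, so p = 131.5 and q = 118.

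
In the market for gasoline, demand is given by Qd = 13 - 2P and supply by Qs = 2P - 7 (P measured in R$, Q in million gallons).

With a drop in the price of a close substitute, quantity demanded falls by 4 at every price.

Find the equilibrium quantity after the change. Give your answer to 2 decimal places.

Solve the original market: 13 - 2P = 2P - 7, hence P = 5 and Q = 3.
The new curves are Qd = 9 - 2P (demand) and Qs = 2P - 7 (supply).
New equilibrium: 9 - 2P = 2P - 7 ⇒ 16 = 4P ⇒ P = 4, Q = 1.

1.00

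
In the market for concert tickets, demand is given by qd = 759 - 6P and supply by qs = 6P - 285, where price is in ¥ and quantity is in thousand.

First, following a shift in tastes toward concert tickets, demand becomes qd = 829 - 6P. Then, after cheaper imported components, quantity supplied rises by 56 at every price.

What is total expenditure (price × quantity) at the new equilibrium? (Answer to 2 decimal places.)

Before the shock: 759 - 6P = 6P - 285 ⇒ 1044 = 12P ⇒ P = 87, q = 237.
The shock moves the curves to qd = 829 - 6P and qs = 6P - 229.
Equate the new curves: 829 - 6P = 6P - 229, giving 1058 = 12P, P = 529/6 ≈ 88.1667, q = 300.
New expenditure = 88.1667 × 300 = 26450.00.

26450.00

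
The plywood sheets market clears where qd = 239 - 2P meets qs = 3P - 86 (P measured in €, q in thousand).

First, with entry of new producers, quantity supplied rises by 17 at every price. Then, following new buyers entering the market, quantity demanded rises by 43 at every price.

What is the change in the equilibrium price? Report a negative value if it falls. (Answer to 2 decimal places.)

Before the shock: 239 - 2P = 3P - 86 ⇒ 325 = 5P ⇒ P = 65, q = 109.
The new curves are qd = 282 - 2P (demand) and qs = 3P - 69 (supply).
Setting them equal: 282 - 2P = 3P - 69 → 351 = 5P, so P = 70.2 and q = 141.6.
ΔP = 70.2 − 65 = +5.20.

+5.20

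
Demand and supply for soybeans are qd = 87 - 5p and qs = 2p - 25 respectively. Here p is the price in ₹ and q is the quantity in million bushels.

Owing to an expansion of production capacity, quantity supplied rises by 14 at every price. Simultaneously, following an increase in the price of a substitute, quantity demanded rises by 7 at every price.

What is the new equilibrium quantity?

Initially, 87 - 5p = 2p - 25, so 112 = 7p and p = 16, q = 7.
After the shift, demand is qd = 94 - 5p and supply is qs = 2p - 11.
New equilibrium: 94 - 5p = 2p - 11 ⇒ 105 = 7p ⇒ p = 15, q = 19.

19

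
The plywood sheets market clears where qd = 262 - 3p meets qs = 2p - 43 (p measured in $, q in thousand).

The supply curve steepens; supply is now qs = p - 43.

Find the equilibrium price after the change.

76.25

Original equilibrium: 262 - 3p = 2p - 43 gives 305 = 5p, so p = 61 and q = 79.
The new curves are qd = 262 - 3p (demand) and qs = p - 43 (supply).
Clearing the new market: 262 - 3p = p - 43, so p = 76.25 and q = 33.25.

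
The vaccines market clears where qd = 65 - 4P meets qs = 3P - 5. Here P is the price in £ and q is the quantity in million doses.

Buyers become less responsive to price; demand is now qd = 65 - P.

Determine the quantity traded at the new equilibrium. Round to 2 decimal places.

Solve the original market: 65 - 4P = 3P - 5, hence P = 10 and q = 25.
The shock moves the curves to qd = 65 - P and qs = 3P - 5.
New equilibrium: 65 - P = 3P - 5 ⇒ 70 = 4P ⇒ P = 17.5, q = 47.5.

47.50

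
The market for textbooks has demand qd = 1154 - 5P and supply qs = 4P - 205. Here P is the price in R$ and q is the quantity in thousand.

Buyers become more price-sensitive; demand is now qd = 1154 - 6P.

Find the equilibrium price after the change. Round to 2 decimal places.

Initially, 1154 - 5P = 4P - 205, so 1359 = 9P and P = 151, q = 399.
After the shift, demand is qd = 1154 - 6P and supply is qs = 4P - 205.
New equilibrium: 1154 - 6P = 4P - 205 ⇒ 1359 = 10P ⇒ P = 135.9, q = 338.6.

135.90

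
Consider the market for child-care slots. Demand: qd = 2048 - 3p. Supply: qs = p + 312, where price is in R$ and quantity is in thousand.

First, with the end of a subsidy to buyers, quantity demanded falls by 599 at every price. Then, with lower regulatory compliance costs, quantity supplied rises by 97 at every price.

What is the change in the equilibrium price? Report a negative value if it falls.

Original equilibrium: 2048 - 3p = p + 312 gives 1736 = 4p, so p = 434 and q = 746.
With the change applied: demand qd = 1449 - 3p, supply qs = p + 409.
New equilibrium: 1449 - 3p = p + 409 ⇒ 1040 = 4p ⇒ p = 260, q = 669.
Δp = 260 − 434 = -174.

-174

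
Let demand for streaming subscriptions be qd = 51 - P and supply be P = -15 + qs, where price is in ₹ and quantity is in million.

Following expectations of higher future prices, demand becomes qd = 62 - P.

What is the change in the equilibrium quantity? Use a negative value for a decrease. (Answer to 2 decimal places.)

Before the shock: 51 - P = P + 15 ⇒ 36 = 2P ⇒ P = 18, q = 33.
With the change applied: demand qd = 62 - P, supply qs = P + 15.
New equilibrium: 62 - P = P + 15 ⇒ 47 = 2P ⇒ P = 23.5, q = 38.5.
Δq = 38.5 − 33 = +5.50.

+5.50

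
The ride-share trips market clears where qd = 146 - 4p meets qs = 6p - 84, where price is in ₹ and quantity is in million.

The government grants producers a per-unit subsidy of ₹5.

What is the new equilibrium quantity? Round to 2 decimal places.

66.00

Original equilibrium: 146 - 4p = 6p - 84 gives 230 = 10p, so p = 23 and q = 54.
Since sellers receive the price plus the subsidy, the effective supply curve becomes qs = 6p - 54.
Equate the new curves: 146 - 4p = 6p - 54, giving 200 = 10p, p = 20, q = 66.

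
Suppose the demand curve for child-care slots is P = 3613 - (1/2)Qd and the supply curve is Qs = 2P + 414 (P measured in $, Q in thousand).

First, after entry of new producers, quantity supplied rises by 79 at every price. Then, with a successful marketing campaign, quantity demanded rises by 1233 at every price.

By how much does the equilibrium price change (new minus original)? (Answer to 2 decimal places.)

+288.50

Solve the original market: 7226 - 2P = 2P + 414, hence P = 1703 and Q = 3820.
The shock moves the curves to Qd = 8459 - 2P and Qs = 2P + 493.
Setting them equal: 8459 - 2P = 2P + 493 → 7966 = 4P, so P = 1991.5 and Q = 4476.
ΔP = 1991.5 − 1703 = +288.50.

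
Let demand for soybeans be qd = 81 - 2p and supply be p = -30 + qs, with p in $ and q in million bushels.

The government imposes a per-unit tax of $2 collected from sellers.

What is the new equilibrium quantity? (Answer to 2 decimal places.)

45.67

Original equilibrium: 81 - 2p = p + 30 gives 51 = 3p, so p = 17 and q = 47.
Since sellers keep the price net of the tax, the effective supply curve becomes qs = p + 28.
Setting them equal: 81 - 2p = p + 28 → 53 = 3p, so p = 53/3 ≈ 17.6667 and q = 137/3 ≈ 45.6667.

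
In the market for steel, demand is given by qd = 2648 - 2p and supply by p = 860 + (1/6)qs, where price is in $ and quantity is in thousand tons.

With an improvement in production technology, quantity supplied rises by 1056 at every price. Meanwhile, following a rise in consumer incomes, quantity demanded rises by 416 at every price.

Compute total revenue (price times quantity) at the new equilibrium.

Before the shock: 2648 - 2p = 6p - 5160 ⇒ 7808 = 8p ⇒ p = 976, q = 696.
With the change applied: demand qd = 3064 - 2p, supply qs = 6p - 4104.
Setting them equal: 3064 - 2p = 6p - 4104 → 7168 = 8p, so p = 896 and q = 1272.
New expenditure = 896 × 1272 = 1139712.

1139712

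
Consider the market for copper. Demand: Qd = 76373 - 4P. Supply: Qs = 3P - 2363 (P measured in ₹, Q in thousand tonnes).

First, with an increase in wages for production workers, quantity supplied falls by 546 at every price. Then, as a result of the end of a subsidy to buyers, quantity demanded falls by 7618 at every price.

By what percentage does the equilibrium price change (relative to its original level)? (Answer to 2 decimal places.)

-8.98

Before the shock: 76373 - 4P = 3P - 2363 ⇒ 78736 = 7P ⇒ P = 11248, Q = 31381.
The shock moves the curves to Qd = 68755 - 4P and Qs = 3P - 2909.
Clearing the new market: 68755 - 4P = 3P - 2909, so P = 71664/7 ≈ 10237.7143 and Q = 194629/7 ≈ 27804.1429.
%ΔP = (10237.7143 − 11248) / 11248 × 100 = -8.98%.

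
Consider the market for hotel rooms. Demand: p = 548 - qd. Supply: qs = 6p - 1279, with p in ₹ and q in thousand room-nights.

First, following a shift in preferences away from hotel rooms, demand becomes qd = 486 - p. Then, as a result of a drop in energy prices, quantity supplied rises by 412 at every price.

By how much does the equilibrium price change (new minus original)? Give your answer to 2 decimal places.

Before the shock: 548 - p = 6p - 1279 ⇒ 1827 = 7p ⇒ p = 261, q = 287.
After the shift, demand is qd = 486 - p and supply is qs = 6p - 867.
Setting them equal: 486 - p = 6p - 867 → 1353 = 7p, so p = 1353/7 ≈ 193.2857 and q = 2049/7 ≈ 292.7143.
Δp = 193.2857 − 261 = -67.71.

-67.71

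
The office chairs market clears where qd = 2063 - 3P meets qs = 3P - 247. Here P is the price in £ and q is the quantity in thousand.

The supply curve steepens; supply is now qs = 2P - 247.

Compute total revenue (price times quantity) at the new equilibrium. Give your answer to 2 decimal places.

312774.00

Initially, 2063 - 3P = 3P - 247, so 2310 = 6P and P = 385, q = 908.
After the shift, demand is qd = 2063 - 3P and supply is qs = 2P - 247.
Setting them equal: 2063 - 3P = 2P - 247 → 2310 = 5P, so P = 462 and q = 677.
New expenditure = 462 × 677 = 312774.00.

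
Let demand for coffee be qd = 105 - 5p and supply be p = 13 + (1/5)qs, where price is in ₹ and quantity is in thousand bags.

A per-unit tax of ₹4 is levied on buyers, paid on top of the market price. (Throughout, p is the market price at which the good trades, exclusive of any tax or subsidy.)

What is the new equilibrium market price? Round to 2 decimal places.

15.00

Solve the original market: 105 - 5p = 5p - 65, hence p = 17 and q = 20.
Since buyers pay the price plus the tax, the effective demand curve becomes qd = 85 - 5p.
Equate the new curves: 85 - 5p = 5p - 65, giving 150 = 10p, p = 15, q = 10.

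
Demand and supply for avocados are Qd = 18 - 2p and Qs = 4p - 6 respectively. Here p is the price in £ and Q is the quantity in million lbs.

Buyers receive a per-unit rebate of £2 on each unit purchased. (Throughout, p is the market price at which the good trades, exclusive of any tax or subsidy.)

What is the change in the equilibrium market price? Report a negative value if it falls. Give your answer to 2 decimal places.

Initially, 18 - 2p = 4p - 6, so 24 = 6p and p = 4, Q = 10.
Since buyers' out-of-pocket price is the market price minus the rebate, the effective demand curve becomes Qd = 22 - 2p.
Setting them equal: 22 - 2p = 4p - 6 → 28 = 6p, so p = 14/3 ≈ 4.6667 and Q = 38/3 ≈ 12.6667.
Δp = 4.6667 − 4 = +0.67.

+0.67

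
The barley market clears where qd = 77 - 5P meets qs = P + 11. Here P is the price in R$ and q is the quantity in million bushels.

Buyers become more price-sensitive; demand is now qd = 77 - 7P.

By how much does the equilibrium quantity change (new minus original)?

Original equilibrium: 77 - 5P = P + 11 gives 66 = 6P, so P = 11 and q = 22.
After the shift, demand is qd = 77 - 7P and supply is qs = P + 11.
Clearing the new market: 77 - 7P = P + 11, so P = 8.25 and q = 19.25.
Δq = 19.25 − 22 = -2.75.

-2.75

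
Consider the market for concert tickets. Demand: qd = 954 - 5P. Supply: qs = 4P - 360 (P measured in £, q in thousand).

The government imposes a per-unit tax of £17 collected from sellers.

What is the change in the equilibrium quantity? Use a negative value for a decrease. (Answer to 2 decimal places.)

Initially, 954 - 5P = 4P - 360, so 1314 = 9P and P = 146, q = 224.
Since sellers keep the price net of the tax, the effective supply curve becomes qs = 4P - 428.
Clearing the new market: 954 - 5P = 4P - 428, so P = 1382/9 ≈ 153.5556 and q = 1676/9 ≈ 186.2222.
Δq = 186.2222 − 224 = -37.78.

-37.78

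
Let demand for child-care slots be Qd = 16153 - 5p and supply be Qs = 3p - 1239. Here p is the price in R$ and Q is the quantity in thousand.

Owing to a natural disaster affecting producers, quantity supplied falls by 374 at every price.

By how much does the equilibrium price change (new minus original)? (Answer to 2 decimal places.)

Initially, 16153 - 5p = 3p - 1239, so 17392 = 8p and p = 2174, Q = 5283.
With the change applied: demand Qd = 16153 - 5p, supply Qs = 3p - 1613.
Equate the new curves: 16153 - 5p = 3p - 1613, giving 17766 = 8p, p = 2220.75, Q = 5049.25.
Δp = 2220.75 − 2174 = +46.75.

+46.75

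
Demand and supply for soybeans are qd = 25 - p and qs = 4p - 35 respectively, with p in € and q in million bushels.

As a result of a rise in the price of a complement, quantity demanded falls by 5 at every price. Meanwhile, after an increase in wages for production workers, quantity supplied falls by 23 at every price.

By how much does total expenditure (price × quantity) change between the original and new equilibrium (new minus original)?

-87.36

Original equilibrium: 25 - p = 4p - 35 gives 60 = 5p, so p = 12 and q = 13.
After the shift, demand is qd = 20 - p and supply is qs = 4p - 58.
Equate the new curves: 20 - p = 4p - 58, giving 78 = 5p, p = 15.6, q = 4.4.
Expenditure moves from 12×13 = 156 to 15.6×4.4 = 68.64; change = -87.36.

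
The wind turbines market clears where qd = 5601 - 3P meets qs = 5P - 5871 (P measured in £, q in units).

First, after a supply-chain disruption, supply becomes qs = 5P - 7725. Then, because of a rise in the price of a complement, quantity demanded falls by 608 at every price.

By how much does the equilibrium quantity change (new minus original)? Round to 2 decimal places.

Solve the original market: 5601 - 3P = 5P - 5871, hence P = 1434 and q = 1299.
The new curves are qd = 4993 - 3P (demand) and qs = 5P - 7725 (supply).
Setting them equal: 4993 - 3P = 5P - 7725 → 12718 = 8P, so P = 1589.75 and q = 223.75.
Δq = 223.75 − 1299 = -1075.25.

-1075.25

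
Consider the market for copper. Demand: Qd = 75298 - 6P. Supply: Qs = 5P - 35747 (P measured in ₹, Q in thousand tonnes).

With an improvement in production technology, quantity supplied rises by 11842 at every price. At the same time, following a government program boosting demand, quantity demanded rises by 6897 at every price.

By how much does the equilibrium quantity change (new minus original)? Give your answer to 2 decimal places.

+9594.27

Original equilibrium: 75298 - 6P = 5P - 35747 gives 111045 = 11P, so P = 10095 and Q = 14728.
The new curves are Qd = 82195 - 6P (demand) and Qs = 5P - 23905 (supply).
Equate the new curves: 82195 - 6P = 5P - 23905, giving 106100 = 11P, P = 106100/11 ≈ 9645.4545, Q = 267545/11 ≈ 24322.2727.
ΔQ = 24322.2727 − 14728 = +9594.27.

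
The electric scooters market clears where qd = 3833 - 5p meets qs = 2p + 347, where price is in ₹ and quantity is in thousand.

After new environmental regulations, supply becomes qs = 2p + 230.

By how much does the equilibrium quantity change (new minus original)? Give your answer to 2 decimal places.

Before the shock: 3833 - 5p = 2p + 347 ⇒ 3486 = 7p ⇒ p = 498, q = 1343.
With the change applied: demand qd = 3833 - 5p, supply qs = 2p + 230.
New equilibrium: 3833 - 5p = 2p + 230 ⇒ 3603 = 7p ⇒ p = 3603/7 ≈ 514.7143, q = 8816/7 ≈ 1259.4286.
Δq = 1259.4286 − 1343 = -83.57.

-83.57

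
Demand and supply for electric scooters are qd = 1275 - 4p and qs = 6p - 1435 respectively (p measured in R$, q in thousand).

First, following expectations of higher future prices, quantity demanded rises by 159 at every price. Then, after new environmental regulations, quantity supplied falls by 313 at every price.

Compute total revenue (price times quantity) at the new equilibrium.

51293.84

Initially, 1275 - 4p = 6p - 1435, so 2710 = 10p and p = 271, q = 191.
The new curves are qd = 1434 - 4p (demand) and qs = 6p - 1748 (supply).
Setting them equal: 1434 - 4p = 6p - 1748 → 3182 = 10p, so p = 318.2 and q = 161.2.
New expenditure = 318.2 × 161.2 = 51293.84.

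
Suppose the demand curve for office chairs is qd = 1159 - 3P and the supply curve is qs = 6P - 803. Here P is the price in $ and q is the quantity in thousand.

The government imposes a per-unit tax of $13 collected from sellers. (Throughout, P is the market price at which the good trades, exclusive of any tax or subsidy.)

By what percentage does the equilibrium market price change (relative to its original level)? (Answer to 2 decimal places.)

Original equilibrium: 1159 - 3P = 6P - 803 gives 1962 = 9P, so P = 218 and q = 505.
Since sellers keep the price net of the tax, the effective supply curve becomes qs = 6P - 881.
New equilibrium: 1159 - 3P = 6P - 881 ⇒ 2040 = 9P ⇒ P = 680/3 ≈ 226.6667, q = 479.
%ΔP = (226.6667 − 218) / 218 × 100 = +3.98%.

+3.98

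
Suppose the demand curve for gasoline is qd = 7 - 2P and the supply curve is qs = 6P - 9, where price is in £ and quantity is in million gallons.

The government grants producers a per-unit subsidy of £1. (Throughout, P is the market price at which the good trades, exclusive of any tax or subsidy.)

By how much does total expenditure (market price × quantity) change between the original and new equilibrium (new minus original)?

-0.375

Original equilibrium: 7 - 2P = 6P - 9 gives 16 = 8P, so P = 2 and q = 3.
Since sellers receive the price plus the subsidy, the effective supply curve becomes qs = 6P - 3.
New equilibrium: 7 - 2P = 6P - 3 ⇒ 10 = 8P ⇒ P = 1.25, q = 4.5.
Expenditure moves from 2×3 = 6 to 1.25×4.5 = 5.625; change = -0.375.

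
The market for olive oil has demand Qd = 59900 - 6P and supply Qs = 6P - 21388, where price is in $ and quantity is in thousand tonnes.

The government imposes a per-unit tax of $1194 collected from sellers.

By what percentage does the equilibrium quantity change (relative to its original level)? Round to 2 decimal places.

Initially, 59900 - 6P = 6P - 21388, so 81288 = 12P and P = 6774, Q = 19256.
Since sellers keep the price net of the tax, the effective supply curve becomes Qs = 6P - 28552.
Setting them equal: 59900 - 6P = 6P - 28552 → 88452 = 12P, so P = 7371 and Q = 15674.
%ΔQ = (15674 − 19256) / 19256 × 100 = -18.60%.

-18.60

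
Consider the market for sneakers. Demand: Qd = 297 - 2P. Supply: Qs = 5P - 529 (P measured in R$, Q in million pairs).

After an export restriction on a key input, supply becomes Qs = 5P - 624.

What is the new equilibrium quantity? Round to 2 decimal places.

Before the shock: 297 - 2P = 5P - 529 ⇒ 826 = 7P ⇒ P = 118, Q = 61.
The shock moves the curves to Qd = 297 - 2P and Qs = 5P - 624.
Clearing the new market: 297 - 2P = 5P - 624, so P = 921/7 ≈ 131.5714 and Q = 237/7 ≈ 33.8571.

33.86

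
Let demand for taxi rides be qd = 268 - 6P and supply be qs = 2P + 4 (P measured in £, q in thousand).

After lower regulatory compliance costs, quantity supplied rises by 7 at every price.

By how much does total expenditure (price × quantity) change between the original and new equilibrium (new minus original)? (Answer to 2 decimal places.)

+107.41

Solve the original market: 268 - 6P = 2P + 4, hence P = 33 and q = 70.
With the change applied: demand qd = 268 - 6P, supply qs = 2P + 11.
New equilibrium: 268 - 6P = 2P + 11 ⇒ 257 = 8P ⇒ P = 32.125, q = 75.25.
Expenditure moves from 33×70 = 2310 to 32.125×75.25 = 2417.40625; change = +107.41.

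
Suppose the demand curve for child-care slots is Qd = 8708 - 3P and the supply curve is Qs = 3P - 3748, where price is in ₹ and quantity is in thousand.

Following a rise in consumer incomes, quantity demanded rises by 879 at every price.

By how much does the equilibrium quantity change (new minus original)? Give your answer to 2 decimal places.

Initially, 8708 - 3P = 3P - 3748, so 12456 = 6P and P = 2076, Q = 2480.
After the shift, demand is Qd = 9587 - 3P and supply is Qs = 3P - 3748.
Equate the new curves: 9587 - 3P = 3P - 3748, giving 13335 = 6P, P = 2222.5, Q = 2919.5.
ΔQ = 2919.5 − 2480 = +439.50.

+439.50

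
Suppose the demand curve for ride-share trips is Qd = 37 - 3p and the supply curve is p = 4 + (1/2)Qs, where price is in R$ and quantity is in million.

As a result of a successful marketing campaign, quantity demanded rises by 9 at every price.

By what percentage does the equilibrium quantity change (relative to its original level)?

Original equilibrium: 37 - 3p = 2p - 8 gives 45 = 5p, so p = 9 and Q = 10.
The shock moves the curves to Qd = 46 - 3p and Qs = 2p - 8.
New equilibrium: 46 - 3p = 2p - 8 ⇒ 54 = 5p ⇒ p = 10.8, Q = 13.6.
%ΔQ = (13.6 − 10) / 10 × 100 = +36%.

+36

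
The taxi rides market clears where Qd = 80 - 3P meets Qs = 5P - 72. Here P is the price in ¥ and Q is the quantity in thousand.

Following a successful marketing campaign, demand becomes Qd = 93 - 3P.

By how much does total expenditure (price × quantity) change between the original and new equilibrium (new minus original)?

+204.953125

Solve the original market: 80 - 3P = 5P - 72, hence P = 19 and Q = 23.
The new curves are Qd = 93 - 3P (demand) and Qs = 5P - 72 (supply).
New equilibrium: 93 - 3P = 5P - 72 ⇒ 165 = 8P ⇒ P = 20.625, Q = 31.125.
Expenditure moves from 19×23 = 437 to 20.625×31.125 = 641.953125; change = +204.953125.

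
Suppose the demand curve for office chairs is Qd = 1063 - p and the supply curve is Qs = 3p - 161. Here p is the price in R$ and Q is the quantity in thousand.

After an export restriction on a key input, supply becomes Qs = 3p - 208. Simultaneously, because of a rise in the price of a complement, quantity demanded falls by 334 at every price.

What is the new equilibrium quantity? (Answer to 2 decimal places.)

Before the shock: 1063 - p = 3p - 161 ⇒ 1224 = 4p ⇒ p = 306, Q = 757.
After the shift, demand is Qd = 729 - p and supply is Qs = 3p - 208.
New equilibrium: 729 - p = 3p - 208 ⇒ 937 = 4p ⇒ p = 234.25, Q = 494.75.

494.75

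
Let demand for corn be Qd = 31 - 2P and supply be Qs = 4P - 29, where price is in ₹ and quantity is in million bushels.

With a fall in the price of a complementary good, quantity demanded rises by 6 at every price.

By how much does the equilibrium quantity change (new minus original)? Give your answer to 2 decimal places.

Original equilibrium: 31 - 2P = 4P - 29 gives 60 = 6P, so P = 10 and Q = 11.
After the shift, demand is Qd = 37 - 2P and supply is Qs = 4P - 29.
Clearing the new market: 37 - 2P = 4P - 29, so P = 11 and Q = 15.
ΔQ = 15 − 11 = +4.00.

+4.00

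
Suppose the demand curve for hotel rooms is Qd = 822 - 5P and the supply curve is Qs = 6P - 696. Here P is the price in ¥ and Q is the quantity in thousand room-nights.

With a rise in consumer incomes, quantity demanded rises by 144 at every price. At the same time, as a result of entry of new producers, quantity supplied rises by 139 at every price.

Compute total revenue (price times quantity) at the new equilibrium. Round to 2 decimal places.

37898.79

Original equilibrium: 822 - 5P = 6P - 696 gives 1518 = 11P, so P = 138 and Q = 132.
The new curves are Qd = 966 - 5P (demand) and Qs = 6P - 557 (supply).
New equilibrium: 966 - 5P = 6P - 557 ⇒ 1523 = 11P ⇒ P = 1523/11 ≈ 138.4545, Q = 3011/11 ≈ 273.7273.
New expenditure = 138.4545 × 273.7273 = 37898.79.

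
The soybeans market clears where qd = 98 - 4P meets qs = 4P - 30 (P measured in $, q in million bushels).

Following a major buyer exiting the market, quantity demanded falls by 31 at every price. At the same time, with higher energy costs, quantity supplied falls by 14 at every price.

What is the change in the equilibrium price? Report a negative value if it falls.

Initially, 98 - 4P = 4P - 30, so 128 = 8P and P = 16, q = 34.
After the shift, demand is qd = 67 - 4P and supply is qs = 4P - 44.
New equilibrium: 67 - 4P = 4P - 44 ⇒ 111 = 8P ⇒ P = 13.875, q = 11.5.
ΔP = 13.875 − 16 = -2.125.

-2.125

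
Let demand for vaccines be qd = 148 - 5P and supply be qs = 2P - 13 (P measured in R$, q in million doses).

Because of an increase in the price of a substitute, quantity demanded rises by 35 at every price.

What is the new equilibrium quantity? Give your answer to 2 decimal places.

43.00

Original equilibrium: 148 - 5P = 2P - 13 gives 161 = 7P, so P = 23 and q = 33.
With the change applied: demand qd = 183 - 5P, supply qs = 2P - 13.
Equate the new curves: 183 - 5P = 2P - 13, giving 196 = 7P, P = 28, q = 43.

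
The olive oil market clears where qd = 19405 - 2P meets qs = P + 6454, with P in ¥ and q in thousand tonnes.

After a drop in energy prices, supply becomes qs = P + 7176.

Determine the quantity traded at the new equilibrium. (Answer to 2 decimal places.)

11252.33

Solve the original market: 19405 - 2P = P + 6454, hence P = 4317 and q = 10771.
After the shift, demand is qd = 19405 - 2P and supply is qs = P + 7176.
Clearing the new market: 19405 - 2P = P + 7176, so P = 12229/3 ≈ 4076.3333 and q = 33757/3 ≈ 11252.3333.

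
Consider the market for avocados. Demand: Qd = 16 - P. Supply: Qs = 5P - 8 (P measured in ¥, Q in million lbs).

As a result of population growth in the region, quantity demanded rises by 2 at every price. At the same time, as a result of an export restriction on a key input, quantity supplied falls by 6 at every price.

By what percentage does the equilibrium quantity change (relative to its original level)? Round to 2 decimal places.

+5.56

Original equilibrium: 16 - P = 5P - 8 gives 24 = 6P, so P = 4 and Q = 12.
The shock moves the curves to Qd = 18 - P and Qs = 5P - 14.
Clearing the new market: 18 - P = 5P - 14, so P = 16/3 ≈ 5.3333 and Q = 38/3 ≈ 12.6667.
%ΔQ = (12.6667 − 12) / 12 × 100 = +5.56%.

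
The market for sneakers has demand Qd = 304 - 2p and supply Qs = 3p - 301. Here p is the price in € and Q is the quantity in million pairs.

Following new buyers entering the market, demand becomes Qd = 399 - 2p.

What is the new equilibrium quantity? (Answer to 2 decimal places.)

Before the shock: 304 - 2p = 3p - 301 ⇒ 605 = 5p ⇒ p = 121, Q = 62.
After the shift, demand is Qd = 399 - 2p and supply is Qs = 3p - 301.
New equilibrium: 399 - 2p = 3p - 301 ⇒ 700 = 5p ⇒ p = 140, Q = 119.

119.00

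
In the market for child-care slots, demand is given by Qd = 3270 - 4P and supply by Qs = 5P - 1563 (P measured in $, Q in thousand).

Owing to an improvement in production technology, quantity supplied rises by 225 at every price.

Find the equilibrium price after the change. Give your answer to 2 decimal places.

512.00

Initially, 3270 - 4P = 5P - 1563, so 4833 = 9P and P = 537, Q = 1122.
With the change applied: demand Qd = 3270 - 4P, supply Qs = 5P - 1338.
New equilibrium: 3270 - 4P = 5P - 1338 ⇒ 4608 = 9P ⇒ P = 512, Q = 1222.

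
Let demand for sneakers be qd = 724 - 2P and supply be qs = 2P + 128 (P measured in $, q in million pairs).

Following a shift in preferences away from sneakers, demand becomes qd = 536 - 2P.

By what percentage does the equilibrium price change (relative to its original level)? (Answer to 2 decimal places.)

-31.54

Original equilibrium: 724 - 2P = 2P + 128 gives 596 = 4P, so P = 149 and q = 426.
The new curves are qd = 536 - 2P (demand) and qs = 2P + 128 (supply).
Setting them equal: 536 - 2P = 2P + 128 → 408 = 4P, so P = 102 and q = 332.
%ΔP = (102 − 149) / 149 × 100 = -31.54%.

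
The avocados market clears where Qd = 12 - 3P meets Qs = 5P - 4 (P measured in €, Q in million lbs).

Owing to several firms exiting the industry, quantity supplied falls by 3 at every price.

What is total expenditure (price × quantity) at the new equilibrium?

11.578125

Solve the original market: 12 - 3P = 5P - 4, hence P = 2 and Q = 6.
After the shift, demand is Qd = 12 - 3P and supply is Qs = 5P - 7.
Clearing the new market: 12 - 3P = 5P - 7, so P = 2.375 and Q = 4.875.
New expenditure = 2.375 × 4.875 = 11.578125.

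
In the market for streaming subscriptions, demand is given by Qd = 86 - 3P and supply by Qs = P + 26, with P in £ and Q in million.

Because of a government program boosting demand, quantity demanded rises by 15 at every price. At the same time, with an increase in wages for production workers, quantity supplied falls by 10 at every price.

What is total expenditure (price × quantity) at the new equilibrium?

791.5625

Initially, 86 - 3P = P + 26, so 60 = 4P and P = 15, Q = 41.
After the shift, demand is Qd = 101 - 3P and supply is Qs = P + 16.
Equate the new curves: 101 - 3P = P + 16, giving 85 = 4P, P = 21.25, Q = 37.25.
New expenditure = 21.25 × 37.25 = 791.5625.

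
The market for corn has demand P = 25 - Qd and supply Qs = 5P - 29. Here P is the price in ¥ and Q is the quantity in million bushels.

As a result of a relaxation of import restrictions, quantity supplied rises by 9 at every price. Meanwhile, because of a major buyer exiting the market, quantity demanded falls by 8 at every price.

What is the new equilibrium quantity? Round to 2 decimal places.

10.83

Before the shock: 25 - P = 5P - 29 ⇒ 54 = 6P ⇒ P = 9, Q = 16.
After the shift, demand is Qd = 17 - P and supply is Qs = 5P - 20.
Setting them equal: 17 - P = 5P - 20 → 37 = 6P, so P = 37/6 ≈ 6.1667 and Q = 65/6 ≈ 10.8333.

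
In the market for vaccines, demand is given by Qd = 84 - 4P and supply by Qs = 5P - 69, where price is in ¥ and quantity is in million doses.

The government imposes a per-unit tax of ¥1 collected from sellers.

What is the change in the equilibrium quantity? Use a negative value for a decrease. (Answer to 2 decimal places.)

Original equilibrium: 84 - 4P = 5P - 69 gives 153 = 9P, so P = 17 and Q = 16.
Since sellers keep the price net of the tax, the effective supply curve becomes Qs = 5P - 74.
Equate the new curves: 84 - 4P = 5P - 74, giving 158 = 9P, P = 158/9 ≈ 17.5556, Q = 124/9 ≈ 13.7778.
ΔQ = 13.7778 − 16 = -2.22.

-2.22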